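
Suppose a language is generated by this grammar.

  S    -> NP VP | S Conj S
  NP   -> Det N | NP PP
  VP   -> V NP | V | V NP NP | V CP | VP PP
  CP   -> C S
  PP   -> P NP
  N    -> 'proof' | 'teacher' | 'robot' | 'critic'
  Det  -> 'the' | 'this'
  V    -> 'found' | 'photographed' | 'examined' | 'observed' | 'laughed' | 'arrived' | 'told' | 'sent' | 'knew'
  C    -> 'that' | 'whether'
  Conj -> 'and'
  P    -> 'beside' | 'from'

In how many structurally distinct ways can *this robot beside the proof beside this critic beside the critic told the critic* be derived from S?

5

Two of the 5 distinct bracketings:
[S [NP [NP [Det this] [N robot]] [PP [P beside] [NP [NP [Det the] [N proof]] [PP [P beside] [NP [NP [Det this] [N critic]] [PP [P beside] [NP [Det the] [N critic]]]]]]]] [VP [V told] [NP [Det the] [N critic]]]]
[S [NP [NP [Det this] [N robot]] [PP [P beside] [NP [NP [NP [Det the] [N proof]] [PP [P beside] [NP [Det this] [N critic]]]] [PP [P beside] [NP [Det the] [N critic]]]]]] [VP [V told] [NP [Det the] [N critic]]]]
The trees differ in how a recursive rule is bracketed over the same span.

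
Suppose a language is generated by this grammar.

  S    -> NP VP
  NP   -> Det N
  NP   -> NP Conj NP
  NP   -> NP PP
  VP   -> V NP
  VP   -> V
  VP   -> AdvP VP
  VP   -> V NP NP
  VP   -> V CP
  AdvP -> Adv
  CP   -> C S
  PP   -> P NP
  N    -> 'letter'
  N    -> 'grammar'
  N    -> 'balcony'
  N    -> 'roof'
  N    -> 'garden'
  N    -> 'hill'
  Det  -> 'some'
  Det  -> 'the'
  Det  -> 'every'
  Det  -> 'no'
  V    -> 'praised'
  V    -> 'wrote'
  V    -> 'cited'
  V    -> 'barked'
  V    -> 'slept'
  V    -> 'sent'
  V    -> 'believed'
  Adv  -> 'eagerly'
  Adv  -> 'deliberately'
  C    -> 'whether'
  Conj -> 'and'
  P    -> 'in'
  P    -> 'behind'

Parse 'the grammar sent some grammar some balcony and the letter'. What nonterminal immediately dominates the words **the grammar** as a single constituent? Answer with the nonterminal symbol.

[S [NP [Det the] [N grammar]] [VP [V sent] [NP [Det some] [N grammar]] [NP [NP [Det some] [N balcony]] [Conj and] [NP [Det the] [N letter]]]]]
The span 'the grammar' is the NP node built by NP → Det N.

NP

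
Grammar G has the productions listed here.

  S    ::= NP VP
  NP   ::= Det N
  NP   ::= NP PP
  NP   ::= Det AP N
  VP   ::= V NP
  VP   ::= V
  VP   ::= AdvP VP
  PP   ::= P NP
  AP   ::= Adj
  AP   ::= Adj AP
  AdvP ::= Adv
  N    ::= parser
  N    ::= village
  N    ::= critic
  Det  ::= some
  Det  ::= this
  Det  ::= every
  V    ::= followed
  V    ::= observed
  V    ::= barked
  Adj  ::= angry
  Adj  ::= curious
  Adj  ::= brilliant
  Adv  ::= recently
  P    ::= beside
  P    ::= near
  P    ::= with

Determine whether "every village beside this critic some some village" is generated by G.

An N word can never sit immediately before a Det word in any string this grammar generates, so the substring 'critic some' rules out a derivation.

Ungrammatical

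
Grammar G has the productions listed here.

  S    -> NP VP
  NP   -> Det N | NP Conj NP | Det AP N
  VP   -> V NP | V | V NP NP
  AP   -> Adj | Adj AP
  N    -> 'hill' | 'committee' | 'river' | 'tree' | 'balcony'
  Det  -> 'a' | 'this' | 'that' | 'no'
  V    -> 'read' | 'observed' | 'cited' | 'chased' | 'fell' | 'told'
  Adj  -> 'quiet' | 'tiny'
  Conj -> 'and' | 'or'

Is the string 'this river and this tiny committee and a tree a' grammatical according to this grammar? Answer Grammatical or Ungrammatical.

Ungrammatical

For S → NP VP, every NP-prefix leaves a non-VP remainder: after 'this river' the remainder is not a VP; after 'this river and this tiny committee' the remainder is not a VP; after 'this river and this tiny committee and a tree' the remainder is not a VP.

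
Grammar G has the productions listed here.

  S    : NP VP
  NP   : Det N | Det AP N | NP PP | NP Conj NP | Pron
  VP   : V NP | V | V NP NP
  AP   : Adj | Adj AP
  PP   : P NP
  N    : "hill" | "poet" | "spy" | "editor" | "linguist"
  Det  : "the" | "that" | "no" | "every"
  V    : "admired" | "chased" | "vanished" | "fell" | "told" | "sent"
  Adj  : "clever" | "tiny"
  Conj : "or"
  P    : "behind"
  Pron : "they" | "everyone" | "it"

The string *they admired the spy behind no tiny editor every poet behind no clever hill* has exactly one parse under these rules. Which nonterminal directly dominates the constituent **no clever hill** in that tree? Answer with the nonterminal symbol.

S
  NP
    Pron: they
  VP
    V: admired
    NP
      NP
        Det: the
        N: spy
      PP
        P: behind
        NP
          Det: no
          AP
            Adj: tiny
          N: editor
    NP
      NP
        Det: every
        N: poet
      PP
        P: behind
        NP
          Det: no
          AP
            Adj: clever
          N: hill
The span 'no clever hill' is the NP node built by NP → Det AP N.
Its mother is the PP built by PP → P NP.

PP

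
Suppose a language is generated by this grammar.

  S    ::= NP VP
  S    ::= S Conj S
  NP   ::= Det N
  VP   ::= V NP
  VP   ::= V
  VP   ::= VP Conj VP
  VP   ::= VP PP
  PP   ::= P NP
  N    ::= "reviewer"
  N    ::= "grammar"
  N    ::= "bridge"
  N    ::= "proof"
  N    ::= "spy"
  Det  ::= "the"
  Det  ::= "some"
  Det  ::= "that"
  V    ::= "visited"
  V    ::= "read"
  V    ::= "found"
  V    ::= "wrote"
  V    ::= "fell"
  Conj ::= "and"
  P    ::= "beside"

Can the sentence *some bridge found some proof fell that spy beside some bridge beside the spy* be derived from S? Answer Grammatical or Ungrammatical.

For S → NP VP, the only prefix that parses as NP is 'some bridge', but the remainder 'found some proof fell that spy beside some bridge beside the spy' is not a VP under these rules. The alternative S rule S → S Conj S likewise has no satisfying split.

Ungrammatical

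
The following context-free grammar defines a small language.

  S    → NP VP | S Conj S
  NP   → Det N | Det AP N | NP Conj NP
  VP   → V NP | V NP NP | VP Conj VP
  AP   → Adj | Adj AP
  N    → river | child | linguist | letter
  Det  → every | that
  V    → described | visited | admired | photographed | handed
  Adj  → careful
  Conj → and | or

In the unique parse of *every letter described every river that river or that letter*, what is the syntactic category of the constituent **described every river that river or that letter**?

S
  NP
    Det: every
    N: letter
  VP
    V: described
    NP
      Det: every
      N: river
    NP
      NP
        Det: that
        N: river
      Conj: or
      NP
        Det: that
        N: letter
The span 'described every river that river or that letter' is the VP node built by VP → V NP NP.

VP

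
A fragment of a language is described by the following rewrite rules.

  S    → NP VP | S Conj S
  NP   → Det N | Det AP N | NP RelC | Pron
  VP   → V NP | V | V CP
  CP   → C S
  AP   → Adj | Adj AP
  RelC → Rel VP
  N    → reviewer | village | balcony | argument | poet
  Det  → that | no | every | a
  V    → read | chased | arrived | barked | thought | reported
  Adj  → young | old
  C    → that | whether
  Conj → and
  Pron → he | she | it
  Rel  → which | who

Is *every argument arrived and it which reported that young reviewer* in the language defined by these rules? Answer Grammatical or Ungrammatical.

For S → NP VP, the only prefix that parses as NP is 'every argument', but the remainder 'arrived and it which reported that young reviewer' is not a VP under these rules. The alternative S rule S → S Conj S likewise has no satisfying split.

Ungrammatical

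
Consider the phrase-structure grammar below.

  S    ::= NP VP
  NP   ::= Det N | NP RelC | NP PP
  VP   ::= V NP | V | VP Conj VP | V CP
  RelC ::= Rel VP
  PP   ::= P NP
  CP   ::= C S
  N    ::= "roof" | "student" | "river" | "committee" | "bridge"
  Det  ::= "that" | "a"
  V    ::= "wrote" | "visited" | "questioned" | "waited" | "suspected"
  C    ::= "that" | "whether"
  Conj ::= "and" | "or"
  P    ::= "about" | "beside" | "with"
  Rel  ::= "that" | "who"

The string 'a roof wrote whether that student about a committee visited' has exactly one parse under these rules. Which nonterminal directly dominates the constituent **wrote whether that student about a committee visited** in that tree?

S

[S [NP [Det a] [N roof]] [VP [V wrote] [CP [C whether] [S [NP [NP [Det that] [N student]] [PP [P about] [NP [Det a] [N committee]]]] [VP [V visited]]]]]]
The span 'wrote whether that student about a committee visited' is the VP node built by VP → V CP.
Its mother is the S built by S → NP VP.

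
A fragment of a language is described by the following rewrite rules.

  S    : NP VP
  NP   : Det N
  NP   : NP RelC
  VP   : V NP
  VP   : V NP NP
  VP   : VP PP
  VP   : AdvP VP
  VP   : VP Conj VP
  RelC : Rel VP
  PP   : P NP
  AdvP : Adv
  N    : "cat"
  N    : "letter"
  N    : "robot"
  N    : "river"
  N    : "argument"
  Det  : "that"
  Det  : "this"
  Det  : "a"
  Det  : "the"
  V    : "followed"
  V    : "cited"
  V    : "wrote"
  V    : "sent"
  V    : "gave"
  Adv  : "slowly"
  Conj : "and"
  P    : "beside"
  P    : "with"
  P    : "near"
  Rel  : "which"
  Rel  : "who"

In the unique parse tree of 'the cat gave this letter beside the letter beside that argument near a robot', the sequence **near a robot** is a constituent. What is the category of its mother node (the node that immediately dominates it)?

S
  NP
    Det: the
    N: cat
  VP
    VP
      VP
        VP
          V: gave
          NP
            Det: this
            N: letter
        PP
          P: beside
          NP
            Det: the
            N: letter
      PP
        P: beside
        NP
          Det: that
          N: argument
    PP
      P: near
      NP
        Det: a
        N: robot
The span 'near a robot' is the PP node built by PP → P NP.
Its mother is the VP built by VP → VP PP.

VP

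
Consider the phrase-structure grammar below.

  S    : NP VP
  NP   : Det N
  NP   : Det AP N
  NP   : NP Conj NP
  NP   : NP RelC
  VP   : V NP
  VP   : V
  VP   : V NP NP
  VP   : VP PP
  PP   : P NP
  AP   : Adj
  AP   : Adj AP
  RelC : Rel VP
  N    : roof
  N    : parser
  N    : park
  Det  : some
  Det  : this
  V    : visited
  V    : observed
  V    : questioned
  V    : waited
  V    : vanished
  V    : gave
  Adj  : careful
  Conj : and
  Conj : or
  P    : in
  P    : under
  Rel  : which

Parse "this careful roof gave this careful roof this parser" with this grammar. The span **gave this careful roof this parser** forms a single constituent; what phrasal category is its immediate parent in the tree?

S

S
  NP
    Det: this
    AP
      Adj: careful
    N: roof
  VP
    V: gave
    NP
      Det: this
      AP
        Adj: careful
      N: roof
    NP
      Det: this
      N: parser
The span 'gave this careful roof this parser' is the VP node built by VP → V NP NP.
Its mother is the S built by S → NP VP.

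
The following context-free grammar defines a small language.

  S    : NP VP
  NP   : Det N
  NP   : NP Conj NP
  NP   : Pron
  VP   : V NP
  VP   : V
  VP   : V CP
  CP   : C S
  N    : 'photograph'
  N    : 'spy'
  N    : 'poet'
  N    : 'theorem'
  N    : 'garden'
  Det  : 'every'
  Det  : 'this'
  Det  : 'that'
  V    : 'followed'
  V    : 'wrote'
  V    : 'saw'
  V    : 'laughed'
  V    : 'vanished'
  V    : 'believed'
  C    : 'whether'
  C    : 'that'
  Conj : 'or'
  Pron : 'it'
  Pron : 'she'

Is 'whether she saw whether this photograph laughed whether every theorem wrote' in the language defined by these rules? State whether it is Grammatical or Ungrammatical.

Ungrammatical

For S → NP VP, no prefix of the string parses as an NP.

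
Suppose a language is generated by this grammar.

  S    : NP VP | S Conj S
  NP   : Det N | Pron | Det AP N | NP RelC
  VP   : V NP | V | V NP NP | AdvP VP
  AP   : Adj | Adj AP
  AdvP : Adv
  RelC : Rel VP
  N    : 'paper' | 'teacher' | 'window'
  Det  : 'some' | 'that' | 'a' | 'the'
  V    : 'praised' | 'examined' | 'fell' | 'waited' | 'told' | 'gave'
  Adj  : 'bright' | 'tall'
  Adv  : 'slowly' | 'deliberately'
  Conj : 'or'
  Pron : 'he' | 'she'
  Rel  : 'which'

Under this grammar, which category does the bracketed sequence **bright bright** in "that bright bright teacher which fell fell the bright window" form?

[S [NP [NP [Det that] [AP [Adj bright] [AP [Adj bright]]] [N teacher]] [RelC [Rel which] [VP [V fell]]]] [VP [V fell] [NP [Det the] [AP [Adj bright]] [N window]]]]
The span 'bright bright' is the AP node built by AP → Adj AP.

AP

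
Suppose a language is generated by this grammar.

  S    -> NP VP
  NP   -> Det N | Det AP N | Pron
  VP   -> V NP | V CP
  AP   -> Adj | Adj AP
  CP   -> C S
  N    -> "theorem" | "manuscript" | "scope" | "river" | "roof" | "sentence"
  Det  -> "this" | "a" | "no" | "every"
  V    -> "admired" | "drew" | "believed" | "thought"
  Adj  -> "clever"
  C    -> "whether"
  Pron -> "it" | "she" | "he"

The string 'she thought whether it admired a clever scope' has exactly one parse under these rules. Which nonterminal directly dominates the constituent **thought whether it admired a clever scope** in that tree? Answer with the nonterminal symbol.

S

[S [NP [Pron she]] [VP [V thought] [CP [C whether] [S [NP [Pron it]] [VP [V admired] [NP [Det a] [AP [Adj clever]] [N scope]]]]]]]
The span 'thought whether it admired a clever scope' is the VP node built by VP → V CP.
Its mother is the S built by S → NP VP.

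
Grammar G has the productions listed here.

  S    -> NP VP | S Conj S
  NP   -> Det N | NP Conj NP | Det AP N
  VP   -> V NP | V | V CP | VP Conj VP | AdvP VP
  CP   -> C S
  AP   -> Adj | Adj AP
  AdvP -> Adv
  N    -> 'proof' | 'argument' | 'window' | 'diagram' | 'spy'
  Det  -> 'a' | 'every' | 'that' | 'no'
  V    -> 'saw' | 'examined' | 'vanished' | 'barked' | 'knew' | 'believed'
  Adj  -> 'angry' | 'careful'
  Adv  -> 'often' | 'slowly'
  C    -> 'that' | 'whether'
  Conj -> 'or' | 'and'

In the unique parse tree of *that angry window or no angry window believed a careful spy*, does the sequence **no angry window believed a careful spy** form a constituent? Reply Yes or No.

No

[S [NP [NP [Det that] [AP [Adj angry]] [N window]] [Conj or] [NP [Det no] [AP [Adj angry]] [N window]]] [VP [V believed] [NP [Det a] [AP [Adj careful]] [N spy]]]]
The smallest constituent containing 'no angry window believed a careful spy' is the S spanning 'that angry window or no angry window believed a careful spy'; no single node in the tree dominates exactly the given words.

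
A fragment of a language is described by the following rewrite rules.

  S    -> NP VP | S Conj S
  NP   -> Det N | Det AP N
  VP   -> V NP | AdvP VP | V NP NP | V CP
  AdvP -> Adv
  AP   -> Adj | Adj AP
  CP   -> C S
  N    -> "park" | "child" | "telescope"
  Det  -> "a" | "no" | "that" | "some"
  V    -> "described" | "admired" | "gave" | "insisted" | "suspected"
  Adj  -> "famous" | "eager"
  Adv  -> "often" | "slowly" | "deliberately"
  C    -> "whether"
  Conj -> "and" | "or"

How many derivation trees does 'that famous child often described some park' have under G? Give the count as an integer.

1

[S [NP [Det that] [AP [Adj famous]] [N child]] [VP [AdvP [Adv often]] [VP [V described] [NP [Det some] [N park]]]]]
No rule offers an alternative attachment or grouping for any span, so this is the only derivation.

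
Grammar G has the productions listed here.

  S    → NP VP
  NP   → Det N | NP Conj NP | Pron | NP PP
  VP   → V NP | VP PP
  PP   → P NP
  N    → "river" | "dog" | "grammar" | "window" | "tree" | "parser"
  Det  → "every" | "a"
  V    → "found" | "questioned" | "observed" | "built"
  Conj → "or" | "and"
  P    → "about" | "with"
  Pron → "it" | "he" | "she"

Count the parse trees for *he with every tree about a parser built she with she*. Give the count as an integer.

4

Two of the 4 distinct bracketings:
[S [NP [NP [Pron he]] [PP [P with] [NP [NP [Det every] [N tree]] [PP [P about] [NP [Det a] [N parser]]]]]] [VP [V built] [NP [NP [Pron she]] [PP [P with] [NP [Pron she]]]]]]
[S [NP [NP [Pron he]] [PP [P with] [NP [NP [Det every] [N tree]] [PP [P about] [NP [Det a] [N parser]]]]]] [VP [VP [V built] [NP [Pron she]]] [PP [P with] [NP [Pron she]]]]]
The difference turns on whether VP → VP PP is used at the relevant span, versus an alternative expansion of VP.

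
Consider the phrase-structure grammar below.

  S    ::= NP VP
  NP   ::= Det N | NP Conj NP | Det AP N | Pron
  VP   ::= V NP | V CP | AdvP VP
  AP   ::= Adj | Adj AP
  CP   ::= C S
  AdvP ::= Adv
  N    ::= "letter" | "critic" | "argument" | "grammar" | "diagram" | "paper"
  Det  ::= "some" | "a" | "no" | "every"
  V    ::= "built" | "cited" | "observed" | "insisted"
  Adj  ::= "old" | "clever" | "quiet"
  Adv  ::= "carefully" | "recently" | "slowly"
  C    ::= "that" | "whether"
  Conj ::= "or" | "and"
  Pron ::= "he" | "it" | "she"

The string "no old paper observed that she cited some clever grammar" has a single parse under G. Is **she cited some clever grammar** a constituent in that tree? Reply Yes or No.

Yes

[S [NP [Det no] [AP [Adj old]] [N paper]] [VP [V observed] [CP [C that] [S [NP [Pron she]] [VP [V cited] [NP [Det some] [AP [Adj clever]] [N grammar]]]]]]]
The words 'she cited some clever grammar' are exhaustively dominated by a single S node (built by S → NP VP), so they form a constituent.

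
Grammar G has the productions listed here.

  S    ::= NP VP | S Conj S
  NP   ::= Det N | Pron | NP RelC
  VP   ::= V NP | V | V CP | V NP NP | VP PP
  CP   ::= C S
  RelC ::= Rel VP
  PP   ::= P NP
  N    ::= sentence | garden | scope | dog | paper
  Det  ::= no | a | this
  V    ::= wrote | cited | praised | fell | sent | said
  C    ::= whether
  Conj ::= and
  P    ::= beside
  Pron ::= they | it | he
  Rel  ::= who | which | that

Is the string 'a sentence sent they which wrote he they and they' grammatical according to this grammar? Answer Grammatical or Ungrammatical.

For S → NP VP, the only prefix that parses as NP is 'a sentence', but the remainder 'sent they which wrote he they and they' is not a VP under these rules. The alternative S rule S → S Conj S likewise has no satisfying split.

Ungrammatical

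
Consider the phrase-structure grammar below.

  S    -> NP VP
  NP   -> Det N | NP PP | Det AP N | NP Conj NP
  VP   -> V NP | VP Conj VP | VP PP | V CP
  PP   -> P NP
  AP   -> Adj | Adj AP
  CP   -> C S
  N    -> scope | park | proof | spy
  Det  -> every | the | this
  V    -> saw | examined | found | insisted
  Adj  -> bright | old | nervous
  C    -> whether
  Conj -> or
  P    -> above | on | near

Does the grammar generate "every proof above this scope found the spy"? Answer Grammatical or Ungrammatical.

S
  NP
    NP
      Det: every
      N: proof
    PP
      P: above
      NP
        Det: this
        N: scope
  VP
    V: found
    NP
      Det: the
      N: spy
Every word is introduced by a lexical rule and the phrasal rules combine the resulting categories into a single S.

Grammatical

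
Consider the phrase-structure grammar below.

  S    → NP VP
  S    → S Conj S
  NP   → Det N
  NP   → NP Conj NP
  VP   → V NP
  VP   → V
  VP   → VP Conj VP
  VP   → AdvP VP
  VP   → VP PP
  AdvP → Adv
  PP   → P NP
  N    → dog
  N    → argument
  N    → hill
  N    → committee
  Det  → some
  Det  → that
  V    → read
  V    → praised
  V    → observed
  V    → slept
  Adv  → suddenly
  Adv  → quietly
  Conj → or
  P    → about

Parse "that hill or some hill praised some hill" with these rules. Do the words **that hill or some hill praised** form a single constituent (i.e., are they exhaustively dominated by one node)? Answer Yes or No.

No

[S [NP [NP [Det that] [N hill]] [Conj or] [NP [Det some] [N hill]]] [VP [V praised] [NP [Det some] [N hill]]]]
The smallest constituent containing 'that hill or some hill praised' is the S spanning 'that hill or some hill praised some hill'; no single node in the tree dominates exactly the given words.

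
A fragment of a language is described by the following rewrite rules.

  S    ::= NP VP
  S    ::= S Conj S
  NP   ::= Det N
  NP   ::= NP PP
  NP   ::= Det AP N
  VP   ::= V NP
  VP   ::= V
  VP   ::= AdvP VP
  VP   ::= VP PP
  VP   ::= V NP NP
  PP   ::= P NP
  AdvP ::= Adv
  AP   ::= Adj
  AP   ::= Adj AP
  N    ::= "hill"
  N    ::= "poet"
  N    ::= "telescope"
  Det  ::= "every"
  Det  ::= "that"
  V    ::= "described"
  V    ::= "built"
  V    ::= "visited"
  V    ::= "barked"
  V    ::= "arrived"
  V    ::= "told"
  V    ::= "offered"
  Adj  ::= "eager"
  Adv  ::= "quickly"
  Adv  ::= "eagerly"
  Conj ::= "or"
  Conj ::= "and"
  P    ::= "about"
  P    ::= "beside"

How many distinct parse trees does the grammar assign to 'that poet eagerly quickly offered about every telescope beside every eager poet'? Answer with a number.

9

Two of the 9 distinct bracketings:
[S [NP [Det that] [N poet]] [VP [AdvP [Adv eagerly]] [VP [AdvP [Adv quickly]] [VP [VP [V offered]] [PP [P about] [NP [NP [Det every] [N telescope]] [PP [P beside] [NP [Det every] [AP [Adj eager]] [N poet]]]]]]]]]
[S [NP [Det that] [N poet]] [VP [AdvP [Adv eagerly]] [VP [AdvP [Adv quickly]] [VP [VP [VP [V offered]] [PP [P about] [NP [Det every] [N telescope]]]] [PP [P beside] [NP [Det every] [AP [Adj eager]] [N poet]]]]]]]
The difference turns on whether NP → NP PP is used at the relevant span, versus an alternative expansion of NP.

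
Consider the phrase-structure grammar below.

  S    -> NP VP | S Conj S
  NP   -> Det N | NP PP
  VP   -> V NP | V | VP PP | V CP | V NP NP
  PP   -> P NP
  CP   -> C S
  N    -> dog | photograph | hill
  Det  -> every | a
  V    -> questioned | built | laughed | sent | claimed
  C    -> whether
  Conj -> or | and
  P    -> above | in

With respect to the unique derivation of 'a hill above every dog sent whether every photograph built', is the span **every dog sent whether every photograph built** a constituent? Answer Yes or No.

No

[S [NP [NP [Det a] [N hill]] [PP [P above] [NP [Det every] [N dog]]]] [VP [V sent] [CP [C whether] [S [NP [Det every] [N photograph]] [VP [V built]]]]]]
The smallest constituent containing 'every dog sent whether every photograph built' is the S spanning 'a hill above every dog sent whether every photograph built'; no single node in the tree dominates exactly the given words.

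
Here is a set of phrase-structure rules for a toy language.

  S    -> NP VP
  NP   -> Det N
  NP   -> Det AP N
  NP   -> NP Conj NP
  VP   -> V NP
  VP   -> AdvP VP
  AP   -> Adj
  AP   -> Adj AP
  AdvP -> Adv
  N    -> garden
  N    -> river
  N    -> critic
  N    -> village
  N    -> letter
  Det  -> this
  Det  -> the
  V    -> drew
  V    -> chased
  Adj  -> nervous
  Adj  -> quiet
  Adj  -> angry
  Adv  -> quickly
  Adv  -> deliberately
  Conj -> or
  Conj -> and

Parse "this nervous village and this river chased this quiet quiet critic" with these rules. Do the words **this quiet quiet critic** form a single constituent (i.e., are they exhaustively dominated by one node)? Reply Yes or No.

[S [NP [NP [Det this] [AP [Adj nervous]] [N village]] [Conj and] [NP [Det this] [N river]]] [VP [V chased] [NP [Det this] [AP [Adj quiet] [AP [Adj quiet]]] [N critic]]]]
The words 'this quiet quiet critic' are exhaustively dominated by a single NP node (built by NP → Det AP N), so they form a constituent.

Yes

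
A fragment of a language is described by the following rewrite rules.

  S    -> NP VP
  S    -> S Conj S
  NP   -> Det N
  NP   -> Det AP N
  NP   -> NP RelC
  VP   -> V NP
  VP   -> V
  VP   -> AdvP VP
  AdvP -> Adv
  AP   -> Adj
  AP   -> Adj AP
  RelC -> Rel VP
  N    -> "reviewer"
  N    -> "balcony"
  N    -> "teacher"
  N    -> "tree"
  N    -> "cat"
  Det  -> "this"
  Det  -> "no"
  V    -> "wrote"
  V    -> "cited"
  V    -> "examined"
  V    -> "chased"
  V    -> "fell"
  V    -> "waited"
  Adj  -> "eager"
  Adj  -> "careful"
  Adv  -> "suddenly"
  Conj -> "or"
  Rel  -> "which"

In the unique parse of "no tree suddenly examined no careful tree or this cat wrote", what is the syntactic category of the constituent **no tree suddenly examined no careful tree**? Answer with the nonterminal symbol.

S
  S
    NP
      Det: no
      N: tree
    VP
      AdvP
        Adv: suddenly
      VP
        V: examined
        NP
          Det: no
          AP
            Adj: careful
          N: tree
  Conj: or
  S
    NP
      Det: this
      N: cat
    VP
      V: wrote
The span 'no tree suddenly examined no careful tree' is the S node built by S → NP VP.

S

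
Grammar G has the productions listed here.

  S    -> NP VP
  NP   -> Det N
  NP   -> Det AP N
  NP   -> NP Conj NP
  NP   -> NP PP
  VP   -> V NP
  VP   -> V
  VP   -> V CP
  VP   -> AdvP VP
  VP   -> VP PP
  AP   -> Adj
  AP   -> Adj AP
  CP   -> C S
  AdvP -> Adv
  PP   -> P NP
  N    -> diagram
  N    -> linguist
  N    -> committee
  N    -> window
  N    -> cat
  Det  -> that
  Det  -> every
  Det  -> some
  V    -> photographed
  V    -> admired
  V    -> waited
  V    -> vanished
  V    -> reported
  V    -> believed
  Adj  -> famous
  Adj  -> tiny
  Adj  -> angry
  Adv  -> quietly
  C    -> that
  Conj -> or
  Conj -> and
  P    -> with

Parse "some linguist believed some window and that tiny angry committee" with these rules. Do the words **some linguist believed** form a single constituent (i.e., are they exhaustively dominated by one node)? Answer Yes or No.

[S [NP [Det some] [N linguist]] [VP [V believed] [NP [NP [Det some] [N window]] [Conj and] [NP [Det that] [AP [Adj tiny] [AP [Adj angry]]] [N committee]]]]]
The smallest constituent containing 'some linguist believed' is the S spanning 'some linguist believed some window and that tiny angry committee'; no single node in the tree dominates exactly the given words.

No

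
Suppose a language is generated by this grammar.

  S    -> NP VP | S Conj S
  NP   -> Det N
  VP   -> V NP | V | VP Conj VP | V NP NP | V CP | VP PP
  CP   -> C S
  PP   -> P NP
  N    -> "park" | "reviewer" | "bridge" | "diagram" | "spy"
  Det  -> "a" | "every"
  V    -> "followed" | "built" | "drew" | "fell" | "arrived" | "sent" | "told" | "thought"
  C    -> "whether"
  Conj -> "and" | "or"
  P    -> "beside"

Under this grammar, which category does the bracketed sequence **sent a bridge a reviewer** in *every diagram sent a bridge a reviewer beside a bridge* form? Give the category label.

VP

[S [NP [Det every] [N diagram]] [VP [VP [V sent] [NP [Det a] [N bridge]] [NP [Det a] [N reviewer]]] [PP [P beside] [NP [Det a] [N bridge]]]]]
The span 'sent a bridge a reviewer' is the VP node built by VP → V NP NP.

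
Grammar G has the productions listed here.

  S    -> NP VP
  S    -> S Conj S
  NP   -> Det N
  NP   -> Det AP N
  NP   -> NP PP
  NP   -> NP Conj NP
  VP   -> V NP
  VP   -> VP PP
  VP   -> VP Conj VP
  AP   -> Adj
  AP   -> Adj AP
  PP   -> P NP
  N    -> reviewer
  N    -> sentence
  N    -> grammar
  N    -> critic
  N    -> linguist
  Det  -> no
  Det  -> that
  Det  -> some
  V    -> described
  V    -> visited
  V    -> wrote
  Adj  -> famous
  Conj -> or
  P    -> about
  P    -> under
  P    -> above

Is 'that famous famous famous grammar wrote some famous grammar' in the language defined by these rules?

[S [NP [Det that] [AP [Adj famous] [AP [Adj famous] [AP [Adj famous]]]] [N grammar]] [VP [V wrote] [NP [Det some] [AP [Adj famous]] [N grammar]]]]
Every word is introduced by a lexical rule and the phrasal rules combine the resulting categories into a single S.

Grammatical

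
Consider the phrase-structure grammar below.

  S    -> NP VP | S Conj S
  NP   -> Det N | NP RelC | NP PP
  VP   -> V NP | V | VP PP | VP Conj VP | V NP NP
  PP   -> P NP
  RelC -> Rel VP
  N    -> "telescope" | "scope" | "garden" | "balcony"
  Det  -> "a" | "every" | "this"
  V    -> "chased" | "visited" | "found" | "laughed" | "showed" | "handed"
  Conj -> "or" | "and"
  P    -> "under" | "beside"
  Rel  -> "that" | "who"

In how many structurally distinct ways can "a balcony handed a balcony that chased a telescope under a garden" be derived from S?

6

Two of the 6 distinct bracketings:
[S [NP [Det a] [N balcony]] [VP [V handed] [NP [NP [Det a] [N balcony]] [RelC [Rel that] [VP [V chased] [NP [NP [Det a] [N telescope]] [PP [P under] [NP [Det a] [N garden]]]]]]]]]
[S [NP [Det a] [N balcony]] [VP [V handed] [NP [NP [Det a] [N balcony]] [RelC [Rel that] [VP [VP [V chased] [NP [Det a] [N telescope]]] [PP [P under] [NP [Det a] [N garden]]]]]]]]
The difference turns on whether NP → NP PP is used at the relevant span, versus an alternative expansion of NP.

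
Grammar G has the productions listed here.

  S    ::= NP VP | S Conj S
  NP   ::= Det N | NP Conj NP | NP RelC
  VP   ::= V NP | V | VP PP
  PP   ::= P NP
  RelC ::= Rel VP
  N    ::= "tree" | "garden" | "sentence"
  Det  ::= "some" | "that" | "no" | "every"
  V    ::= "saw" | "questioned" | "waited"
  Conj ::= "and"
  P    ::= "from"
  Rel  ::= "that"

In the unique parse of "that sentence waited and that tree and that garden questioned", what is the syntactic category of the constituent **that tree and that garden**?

S
  S
    NP
      Det: that
      N: sentence
    VP
      V: waited
  Conj: and
  S
    NP
      NP
        Det: that
        N: tree
      Conj: and
      NP
        Det: that
        N: garden
    VP
      V: questioned
The span 'that tree and that garden' is the NP node built by NP → NP Conj NP.

NP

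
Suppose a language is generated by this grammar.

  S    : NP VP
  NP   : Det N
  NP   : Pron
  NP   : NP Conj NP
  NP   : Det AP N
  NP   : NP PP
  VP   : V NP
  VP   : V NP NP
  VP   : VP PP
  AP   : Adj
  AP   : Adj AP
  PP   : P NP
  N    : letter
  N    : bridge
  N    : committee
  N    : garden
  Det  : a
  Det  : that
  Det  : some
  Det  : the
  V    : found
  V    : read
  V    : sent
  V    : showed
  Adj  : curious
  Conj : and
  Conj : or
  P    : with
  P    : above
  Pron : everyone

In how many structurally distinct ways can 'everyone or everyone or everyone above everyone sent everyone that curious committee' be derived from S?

Two of the 5 distinct bracketings:
[S [NP [NP [Pron everyone]] [Conj or] [NP [NP [Pron everyone]] [Conj or] [NP [NP [Pron everyone]] [PP [P above] [NP [Pron everyone]]]]]] [VP [V sent] [NP [Pron everyone]] [NP [Det that] [AP [Adj curious]] [N committee]]]]
[S [NP [NP [Pron everyone]] [Conj or] [NP [NP [NP [Pron everyone]] [Conj or] [NP [Pron everyone]]] [PP [P above] [NP [Pron everyone]]]]] [VP [V sent] [NP [Pron everyone]] [NP [Det that] [AP [Adj curious]] [N committee]]]]
The trees differ in how a recursive rule is bracketed over the same span.

5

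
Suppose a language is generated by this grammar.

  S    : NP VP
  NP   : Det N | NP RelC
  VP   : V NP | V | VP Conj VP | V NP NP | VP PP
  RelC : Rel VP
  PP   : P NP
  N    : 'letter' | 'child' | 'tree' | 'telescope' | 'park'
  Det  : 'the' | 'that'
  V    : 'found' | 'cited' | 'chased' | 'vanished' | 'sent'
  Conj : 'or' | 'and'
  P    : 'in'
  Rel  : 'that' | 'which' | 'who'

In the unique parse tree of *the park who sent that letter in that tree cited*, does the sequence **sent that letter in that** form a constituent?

[S [NP [NP [Det the] [N park]] [RelC [Rel who] [VP [VP [V sent] [NP [Det that] [N letter]]] [PP [P in] [NP [Det that] [N tree]]]]]] [VP [V cited]]]
The smallest constituent containing 'sent that letter in that' is the VP spanning 'sent that letter in that tree'; no single node in the tree dominates exactly the given words.

No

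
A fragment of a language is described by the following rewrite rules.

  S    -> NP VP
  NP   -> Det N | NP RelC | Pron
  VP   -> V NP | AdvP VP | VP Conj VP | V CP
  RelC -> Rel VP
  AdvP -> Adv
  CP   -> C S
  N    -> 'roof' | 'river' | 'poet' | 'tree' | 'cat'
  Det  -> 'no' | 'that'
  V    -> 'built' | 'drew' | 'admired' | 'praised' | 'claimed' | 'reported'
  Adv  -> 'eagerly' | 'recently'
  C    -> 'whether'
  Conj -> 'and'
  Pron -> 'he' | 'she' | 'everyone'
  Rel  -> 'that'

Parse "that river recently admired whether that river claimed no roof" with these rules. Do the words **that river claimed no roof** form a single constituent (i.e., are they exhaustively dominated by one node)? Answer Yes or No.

[S [NP [Det that] [N river]] [VP [AdvP [Adv recently]] [VP [V admired] [CP [C whether] [S [NP [Det that] [N river]] [VP [V claimed] [NP [Det no] [N roof]]]]]]]]
The words 'that river claimed no roof' are exhaustively dominated by a single S node (built by S → NP VP), so they form a constituent.

Yes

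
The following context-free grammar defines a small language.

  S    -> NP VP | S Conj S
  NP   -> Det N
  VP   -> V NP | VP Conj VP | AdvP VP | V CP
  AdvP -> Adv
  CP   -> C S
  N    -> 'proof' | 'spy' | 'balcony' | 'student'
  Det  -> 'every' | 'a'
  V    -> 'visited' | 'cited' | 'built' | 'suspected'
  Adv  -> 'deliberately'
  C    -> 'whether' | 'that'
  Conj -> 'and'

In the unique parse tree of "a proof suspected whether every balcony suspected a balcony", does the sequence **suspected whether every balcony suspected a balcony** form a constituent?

Yes

[S [NP [Det a] [N proof]] [VP [V suspected] [CP [C whether] [S [NP [Det every] [N balcony]] [VP [V suspected] [NP [Det a] [N balcony]]]]]]]
The words 'suspected whether every balcony suspected a balcony' are exhaustively dominated by a single VP node (built by VP → V CP), so they form a constituent.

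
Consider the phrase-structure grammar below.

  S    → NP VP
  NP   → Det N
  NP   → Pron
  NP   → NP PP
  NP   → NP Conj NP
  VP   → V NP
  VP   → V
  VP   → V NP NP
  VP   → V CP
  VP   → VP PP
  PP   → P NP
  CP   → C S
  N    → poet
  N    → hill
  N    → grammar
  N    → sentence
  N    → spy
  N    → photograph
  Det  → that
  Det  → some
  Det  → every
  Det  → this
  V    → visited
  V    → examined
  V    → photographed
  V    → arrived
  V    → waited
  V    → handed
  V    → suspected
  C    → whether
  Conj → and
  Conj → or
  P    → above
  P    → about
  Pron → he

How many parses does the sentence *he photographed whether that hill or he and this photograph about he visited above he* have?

Two of the 10 distinct bracketings:
[S [NP [Pron he]] [VP [V photographed] [CP [C whether] [S [NP [NP [NP [Det that] [N hill]] [Conj or] [NP [NP [Pron he]] [Conj and] [NP [Det this] [N photograph]]]] [PP [P about] [NP [Pron he]]]] [VP [VP [V visited]] [PP [P above] [NP [Pron he]]]]]]]]
[S [NP [Pron he]] [VP [V photographed] [CP [C whether] [S [NP [NP [NP [NP [Det that] [N hill]] [Conj or] [NP [Pron he]]] [Conj and] [NP [Det this] [N photograph]]] [PP [P about] [NP [Pron he]]]] [VP [VP [V visited]] [PP [P above] [NP [Pron he]]]]]]]]
The trees differ in how a recursive rule is bracketed over the same span.

10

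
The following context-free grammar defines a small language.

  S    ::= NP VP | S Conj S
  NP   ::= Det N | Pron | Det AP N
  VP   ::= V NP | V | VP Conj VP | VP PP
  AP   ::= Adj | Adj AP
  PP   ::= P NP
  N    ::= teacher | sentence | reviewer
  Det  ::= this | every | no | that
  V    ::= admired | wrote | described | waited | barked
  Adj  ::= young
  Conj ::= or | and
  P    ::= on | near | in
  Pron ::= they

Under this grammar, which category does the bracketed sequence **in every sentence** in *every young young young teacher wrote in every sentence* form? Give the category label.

PP

[S [NP [Det every] [AP [Adj young] [AP [Adj young] [AP [Adj young]]]] [N teacher]] [VP [VP [V wrote]] [PP [P in] [NP [Det every] [N sentence]]]]]
The span 'in every sentence' is the PP node built by PP → P NP.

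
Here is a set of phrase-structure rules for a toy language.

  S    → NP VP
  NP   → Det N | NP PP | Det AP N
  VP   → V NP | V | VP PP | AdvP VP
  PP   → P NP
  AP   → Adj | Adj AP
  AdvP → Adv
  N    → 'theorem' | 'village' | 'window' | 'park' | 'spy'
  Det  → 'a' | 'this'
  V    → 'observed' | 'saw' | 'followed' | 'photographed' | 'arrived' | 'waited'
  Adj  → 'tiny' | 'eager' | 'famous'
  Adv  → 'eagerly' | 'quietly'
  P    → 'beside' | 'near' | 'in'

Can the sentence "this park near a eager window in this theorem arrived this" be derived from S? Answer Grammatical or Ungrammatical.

For S → NP VP, every NP-prefix leaves a non-VP remainder: after 'this park' the remainder is not a VP; after 'this park near a eager window' the remainder is not a VP; after 'this park near a eager window in this theorem' the remainder is not a VP.

Ungrammatical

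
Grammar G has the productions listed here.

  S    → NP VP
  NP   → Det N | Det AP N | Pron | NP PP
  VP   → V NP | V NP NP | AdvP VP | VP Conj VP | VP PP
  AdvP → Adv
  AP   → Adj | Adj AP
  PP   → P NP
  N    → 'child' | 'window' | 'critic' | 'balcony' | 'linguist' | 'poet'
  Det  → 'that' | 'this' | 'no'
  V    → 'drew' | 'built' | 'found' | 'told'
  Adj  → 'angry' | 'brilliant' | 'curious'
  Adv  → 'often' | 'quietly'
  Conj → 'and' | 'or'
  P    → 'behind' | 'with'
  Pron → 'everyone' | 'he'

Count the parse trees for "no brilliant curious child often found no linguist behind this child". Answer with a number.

3

Two of the 3 distinct bracketings:
[S [NP [Det no] [AP [Adj brilliant] [AP [Adj curious]]] [N child]] [VP [AdvP [Adv often]] [VP [V found] [NP [NP [Det no] [N linguist]] [PP [P behind] [NP [Det this] [N child]]]]]]]
[S [NP [Det no] [AP [Adj brilliant] [AP [Adj curious]]] [N child]] [VP [AdvP [Adv often]] [VP [VP [V found] [NP [Det no] [N linguist]]] [PP [P behind] [NP [Det this] [N child]]]]]]
The difference turns on whether NP → NP PP is used at the relevant span, versus an alternative expansion of NP.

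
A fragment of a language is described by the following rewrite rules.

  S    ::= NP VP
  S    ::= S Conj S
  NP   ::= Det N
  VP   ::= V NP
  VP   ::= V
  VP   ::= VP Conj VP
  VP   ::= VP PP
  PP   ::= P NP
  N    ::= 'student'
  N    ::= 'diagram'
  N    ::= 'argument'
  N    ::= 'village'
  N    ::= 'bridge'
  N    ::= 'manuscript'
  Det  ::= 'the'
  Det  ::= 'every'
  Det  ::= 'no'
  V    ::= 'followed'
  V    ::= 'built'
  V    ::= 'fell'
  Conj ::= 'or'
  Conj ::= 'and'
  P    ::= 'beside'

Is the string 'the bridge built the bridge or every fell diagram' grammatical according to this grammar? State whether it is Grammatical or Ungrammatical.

A Det word can never sit immediately before a V word in any string this grammar generates, so the substring 'every fell' rules out a derivation.

Ungrammatical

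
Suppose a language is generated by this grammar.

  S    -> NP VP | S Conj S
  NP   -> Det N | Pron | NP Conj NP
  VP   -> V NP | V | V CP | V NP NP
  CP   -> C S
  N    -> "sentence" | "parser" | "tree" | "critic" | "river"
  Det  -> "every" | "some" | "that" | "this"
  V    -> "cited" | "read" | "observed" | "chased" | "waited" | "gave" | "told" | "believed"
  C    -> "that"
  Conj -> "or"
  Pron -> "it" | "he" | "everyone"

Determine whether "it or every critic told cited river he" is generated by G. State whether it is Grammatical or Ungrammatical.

Ungrammatical

A V word can never sit immediately before a V word in any string this grammar generates, so the substring 'told cited' rules out a derivation.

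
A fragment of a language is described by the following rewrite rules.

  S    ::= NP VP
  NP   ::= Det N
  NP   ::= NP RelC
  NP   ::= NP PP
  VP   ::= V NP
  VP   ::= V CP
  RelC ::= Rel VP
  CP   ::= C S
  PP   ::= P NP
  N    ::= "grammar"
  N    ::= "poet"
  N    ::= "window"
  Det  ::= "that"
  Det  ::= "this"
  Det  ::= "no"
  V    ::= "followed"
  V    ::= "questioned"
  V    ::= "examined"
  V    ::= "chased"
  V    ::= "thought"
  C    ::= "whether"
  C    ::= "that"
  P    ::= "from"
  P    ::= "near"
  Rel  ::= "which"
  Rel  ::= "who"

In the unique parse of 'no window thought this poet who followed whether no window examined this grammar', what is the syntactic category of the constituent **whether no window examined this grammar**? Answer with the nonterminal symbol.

CP

[S [NP [Det no] [N window]] [VP [V thought] [NP [NP [Det this] [N poet]] [RelC [Rel who] [VP [V followed] [CP [C whether] [S [NP [Det no] [N window]] [VP [V examined] [NP [Det this] [N grammar]]]]]]]]]]
The span 'whether no window examined this grammar' is the CP node built by CP → C S.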